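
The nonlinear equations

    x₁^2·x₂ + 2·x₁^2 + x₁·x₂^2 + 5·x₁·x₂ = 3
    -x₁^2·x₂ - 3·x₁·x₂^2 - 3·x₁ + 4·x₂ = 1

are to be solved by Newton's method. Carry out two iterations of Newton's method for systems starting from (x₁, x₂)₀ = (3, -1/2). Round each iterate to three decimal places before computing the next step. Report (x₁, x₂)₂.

(-1.229, 0.184)

At (3, -1/2): F = (3.750, -9.750).
Jacobian J = [[2·x₁·x₂ + 4·x₁ + x₂^2 + 5·x₂, x₁^2 + 2·x₁·x₂ + 5·x₁], [-2·x₁·x₂ - 3·x₂^2 - 3, -x₁^2 - 6·x₁·x₂ + 4]].
At the point, J = [[6.750, 21.000], [-0.750, 4.000]] (det J = 42.750).
Solving J·Δ = −F gives Δ = (-5.140, 1.474).
Then the next iterate is (x₁, x₂)₁ = (-2.140, 0.974).
Round to (-2.140, 0.974) and repeat: F = (-1.83224, 10.94597), J = [[-6.91004, -10.28912], [-1.67731, 11.92656]].
Δ = (0.911, -0.790), so (x₁, x₂)₂ = (-1.229, 0.184).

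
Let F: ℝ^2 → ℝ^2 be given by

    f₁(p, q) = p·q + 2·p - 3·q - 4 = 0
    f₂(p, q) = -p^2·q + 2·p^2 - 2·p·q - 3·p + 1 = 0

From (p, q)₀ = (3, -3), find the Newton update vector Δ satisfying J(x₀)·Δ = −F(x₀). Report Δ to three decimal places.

(2.000, 8.067)

At (3, -3): F = (2.000, 55.000).
Jacobian J = [[q + 2, p - 3], [-2·p·q + 4·p - 2·q - 3, -p^2 - 2·p]].
At the point, J = [[-1.000, 0.000], [33.000, -15.000]] (det J = 15.000).
Solving J·Δ = −F gives Δ = (2.000, 8.067).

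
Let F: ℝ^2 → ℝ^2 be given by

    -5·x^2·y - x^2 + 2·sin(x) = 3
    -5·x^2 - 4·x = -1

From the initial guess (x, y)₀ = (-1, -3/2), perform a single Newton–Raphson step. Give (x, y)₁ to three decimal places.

(-1.000, -1.137)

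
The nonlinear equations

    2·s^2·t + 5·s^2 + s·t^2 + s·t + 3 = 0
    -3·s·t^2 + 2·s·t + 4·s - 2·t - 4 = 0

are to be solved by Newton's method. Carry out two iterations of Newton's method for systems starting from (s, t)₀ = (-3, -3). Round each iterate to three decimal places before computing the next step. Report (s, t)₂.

(3.673, -2.438)

At (-3, -3): F = (-24.000, 89.000).
Jacobian J = [[4·s·t + 10·s + t^2 + t, 2·s^2 + 2·s·t + s], [-3·t^2 + 2·t + 4, -6·s·t + 2·s - 2]].
At the point, J = [[12.000, 33.000], [-29.000, -62.000]] (det J = 213.000).
Solving J·Δ = −F gives Δ = (6.803, -1.746).
Then the next iterate is (s, t)₁ = (3.803, -4.746).
Round to (3.803, -4.746) and repeat: F = (5.64476, -272.37628), J = [[-16.38764, -3.36946], [-73.06555, 113.90023]].
Δ = (-0.130, 2.308), so (s, t)₂ = (3.673, -2.438).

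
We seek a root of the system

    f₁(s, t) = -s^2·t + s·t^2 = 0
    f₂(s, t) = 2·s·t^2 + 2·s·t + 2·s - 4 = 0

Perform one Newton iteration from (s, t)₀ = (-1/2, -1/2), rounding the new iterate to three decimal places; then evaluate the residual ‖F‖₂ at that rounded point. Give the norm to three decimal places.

53.500

At (-1/2, -1/2): F = (0.000, -4.750).
Jacobian J = [[-2·s·t + t^2, -s^2 + 2·s·t], [2·t^2 + 2·t + 2, 4·s·t + 2·s]].
At the point, J = [[-0.250, 0.250], [1.500, 0.000]] (det J = -0.375).
Solving J·Δ = −F gives Δ = (3.167, 3.167).
Then the next iterate is (s, t)₁ = (2.667, 2.667).
Re-evaluating at (2.667, 2.667): F = (0.000, 53.49993), so ‖F‖₂ = 53.500.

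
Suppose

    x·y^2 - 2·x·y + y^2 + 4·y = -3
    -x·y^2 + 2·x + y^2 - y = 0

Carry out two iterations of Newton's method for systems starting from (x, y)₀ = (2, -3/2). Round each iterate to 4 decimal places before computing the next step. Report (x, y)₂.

(-1.6887, -2.8202)

At (2, -3/2): F = (9.7500, 3.2500).
Jacobian J = [[y^2 - 2·y, 2·x·y - 2·x + 2·y + 4], [-y^2 + 2, -2·x·y + 2·y - 1]].
At the point, J = [[5.2500, -9.0000], [-0.2500, 2.0000]] (det J = 8.2500).
Solving J·Δ = −F gives Δ = (-5.9091, -2.3636).
Then the next iterate is (x, y)₁ = (-3.9091, -3.8636).
Round to (-3.9091, -3.8636) and repeat: F = (-86.086111, 69.325524), J = [[22.654605, 34.297398], [-12.927405, -38.933598]].
Δ = (2.2204, 1.0434), so (x, y)₂ = (-1.6887, -2.8202).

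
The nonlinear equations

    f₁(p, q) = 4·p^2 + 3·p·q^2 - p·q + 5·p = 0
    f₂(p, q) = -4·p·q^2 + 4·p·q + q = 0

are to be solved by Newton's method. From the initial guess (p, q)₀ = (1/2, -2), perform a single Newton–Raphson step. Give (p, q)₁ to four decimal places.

At (1/2, -2): F = (10.5000, -14.0000).
Jacobian J = [[8·p + 3·q^2 - q + 5, 6·p·q - p], [-4·q^2 + 4·q, -8·p·q + 4·p + 1]].
At the point, J = [[23.0000, -6.5000], [-24.0000, 11.0000]] (det J = 97.0000).
Solving J·Δ = −F gives Δ = (-0.2526, 0.7216).
Then the next iterate is (p, q)₁ = (0.2474, -1.2784).

(0.2474, -1.2784)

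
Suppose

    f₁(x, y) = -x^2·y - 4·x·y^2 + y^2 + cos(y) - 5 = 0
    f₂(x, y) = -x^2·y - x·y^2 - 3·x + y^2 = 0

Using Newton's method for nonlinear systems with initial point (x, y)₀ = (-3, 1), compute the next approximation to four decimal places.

At (-3, 1): F = (-0.459698, 4.0000).
Jacobian J = [[-2·x·y - 4·y^2, -x^2 - 8·x·y + 2·y - sin(y)], [-2·x·y - y^2 - 3, -x^2 - 2·x·y + 2·y]].
At the point, J = [[2.0000, 16.158529], [2.0000, -1.0000]] (det J = -34.317058).
Solving J·Δ = −F gives Δ = (-1.8700, 0.2599).
Then the next iterate is (x, y)₁ = (-4.8700, 1.2599).

(-4.8700, 1.2599)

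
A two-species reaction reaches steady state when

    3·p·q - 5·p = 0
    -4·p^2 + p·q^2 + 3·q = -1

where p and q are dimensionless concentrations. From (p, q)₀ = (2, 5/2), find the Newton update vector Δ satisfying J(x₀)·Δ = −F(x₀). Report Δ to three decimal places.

(-0.385, -0.673)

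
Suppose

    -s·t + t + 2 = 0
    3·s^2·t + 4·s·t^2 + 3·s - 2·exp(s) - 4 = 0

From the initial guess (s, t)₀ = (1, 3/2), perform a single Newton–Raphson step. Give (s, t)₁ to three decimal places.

At (1, 3/2): F = (2.000, 7.06344).
Jacobian J = [[-t, -s + 1], [6·s·t + 4·t^2 - 2·exp(s) + 3, 3·s^2 + 8·s·t]].
At the point, J = [[-1.500, 0.000], [15.56344, 15.000]] (det J = -22.500).
Solving J·Δ = −F gives Δ = (1.333, -1.854).
Then the next iterate is (s, t)₁ = (2.333, -0.354).

(2.333, -0.354)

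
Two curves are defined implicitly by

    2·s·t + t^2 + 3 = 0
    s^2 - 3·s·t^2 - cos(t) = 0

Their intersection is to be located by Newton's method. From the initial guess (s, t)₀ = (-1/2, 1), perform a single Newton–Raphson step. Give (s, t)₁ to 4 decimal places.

(-1.3829, -0.2342)

At (-1/2, 1): F = (3.0000, 1.209698).
Jacobian J = [[2·t, 2·s + 2·t], [2·s - 3·t^2, -6·s·t + sin(t)]].
At the point, J = [[2.0000, 1.0000], [-4.0000, 3.841471]] (det J = 11.682942).
Solving J·Δ = −F gives Δ = (-0.8829, -1.2342).
Then the next iterate is (s, t)₁ = (-1.3829, -0.2342).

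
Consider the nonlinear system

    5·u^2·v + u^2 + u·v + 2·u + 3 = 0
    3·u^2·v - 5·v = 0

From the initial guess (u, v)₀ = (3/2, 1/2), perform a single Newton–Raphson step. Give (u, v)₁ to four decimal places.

(1.9170, -1.0722)

At (3/2, 1/2): F = (14.6250, 0.8750).
Jacobian J = [[10·u·v + 2·u + v + 2, 5·u^2 + u], [6·u·v, 3·u^2 - 5]].
At the point, J = [[13.0000, 12.7500], [4.5000, 1.7500]] (det J = -34.6250).
Solving J·Δ = −F gives Δ = (0.4170, -1.5722).
Then the next iterate is (u, v)₁ = (1.9170, -1.0722).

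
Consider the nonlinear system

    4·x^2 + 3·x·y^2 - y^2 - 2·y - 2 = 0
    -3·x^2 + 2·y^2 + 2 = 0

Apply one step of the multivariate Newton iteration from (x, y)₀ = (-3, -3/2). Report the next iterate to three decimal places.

At (-3, -3/2): F = (14.500, -20.500).
Jacobian J = [[8·x + 3·y^2, 6·x·y - 2·y - 2], [-6·x, 4·y]].
At the point, J = [[-17.250, 28.000], [18.000, -6.000]] (det J = -400.500).
Solving J·Δ = −F gives Δ = (1.216, 0.231).
Then the next iterate is (x, y)₁ = (-1.784, -1.269).

(-1.784, -1.269)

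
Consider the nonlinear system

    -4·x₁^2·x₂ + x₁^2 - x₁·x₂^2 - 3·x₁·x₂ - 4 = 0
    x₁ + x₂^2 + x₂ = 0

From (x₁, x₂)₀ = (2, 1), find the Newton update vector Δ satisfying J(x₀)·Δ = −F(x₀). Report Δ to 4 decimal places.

At (2, 1): F = (-24.0000, 4.0000).
Jacobian J = [[-8·x₁·x₂ + 2·x₁ - x₂^2 - 3·x₂, -4·x₁^2 - 2·x₁·x₂ - 3·x₁], [1, 2·x₂ + 1]].
At the point, J = [[-16.0000, -26.0000], [1.0000, 3.0000]] (det J = -22.0000).
Solving J·Δ = −F gives Δ = (1.4545, -1.8182).

(1.4545, -1.8182)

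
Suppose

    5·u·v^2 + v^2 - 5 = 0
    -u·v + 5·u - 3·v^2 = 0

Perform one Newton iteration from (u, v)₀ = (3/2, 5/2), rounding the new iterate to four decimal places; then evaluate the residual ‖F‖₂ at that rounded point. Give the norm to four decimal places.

12.7995

At (3/2, 5/2): F = (48.1250, -15.0000).
Jacobian J = [[5·v^2, 10·u·v + 2·v], [-v + 5, -u - 6·v]].
At the point, J = [[31.2500, 42.5000], [2.5000, -16.5000]] (det J = -621.8750).
Solving J·Δ = −F gives Δ = (-0.2518, -0.9472).
Then the next iterate is (u, v)₁ = (1.2482, 1.5528).
Re-evaluating at (1.2482, 1.5528): F = (12.459411, -2.930768), so ‖F‖₂ = 12.7995.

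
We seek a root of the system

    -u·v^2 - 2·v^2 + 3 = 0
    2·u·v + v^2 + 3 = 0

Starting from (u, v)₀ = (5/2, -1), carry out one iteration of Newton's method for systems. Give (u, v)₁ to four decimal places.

At (5/2, -1): F = (-1.5000, -1.0000).
Jacobian J = [[-v^2, -2·u·v - 4·v], [2·v, 2·u + 2·v]].
At the point, J = [[-1.0000, 9.0000], [-2.0000, 3.0000]] (det J = 15.0000).
Solving J·Δ = −F gives Δ = (-0.3000, 0.1333).
Then the next iterate is (u, v)₁ = (2.2000, -0.8667).

(2.2000, -0.8667)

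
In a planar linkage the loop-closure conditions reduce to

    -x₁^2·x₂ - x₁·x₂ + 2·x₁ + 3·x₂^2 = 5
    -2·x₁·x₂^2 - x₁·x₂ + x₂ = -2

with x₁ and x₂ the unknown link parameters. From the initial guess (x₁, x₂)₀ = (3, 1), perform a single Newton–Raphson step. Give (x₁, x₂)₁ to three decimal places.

At (3, 1): F = (-8.000, -6.000).
Jacobian J = [[-2·x₁·x₂ - x₂ + 2, -x₁^2 - x₁ + 6·x₂], [-2·x₂^2 - x₂, -4·x₁·x₂ - x₁ + 1]].
At the point, J = [[-5.000, -6.000], [-3.000, -14.000]] (det J = 52.000).
Solving J·Δ = −F gives Δ = (-1.462, -0.115).
Then the next iterate is (x₁, x₂)₁ = (1.538, 0.885).

(1.538, 0.885)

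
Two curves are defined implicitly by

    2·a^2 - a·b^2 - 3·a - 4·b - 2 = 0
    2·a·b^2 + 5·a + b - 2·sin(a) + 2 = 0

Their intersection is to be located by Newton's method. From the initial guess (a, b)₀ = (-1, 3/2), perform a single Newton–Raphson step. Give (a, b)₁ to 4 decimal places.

(-0.9896, 0.6541)

At (-1, 3/2): F = (-0.7500, -4.317058).
Jacobian J = [[4·a - b^2 - 3, -2·a·b - 4], [2·b^2 - 2·cos(a) + 5, 4·a·b + 1]].
At the point, J = [[-9.2500, -1.0000], [8.419395, -5.0000]] (det J = 54.669395).
Solving J·Δ = −F gives Δ = (0.0104, -0.8459).
Then the next iterate is (a, b)₁ = (-0.9896, 0.6541).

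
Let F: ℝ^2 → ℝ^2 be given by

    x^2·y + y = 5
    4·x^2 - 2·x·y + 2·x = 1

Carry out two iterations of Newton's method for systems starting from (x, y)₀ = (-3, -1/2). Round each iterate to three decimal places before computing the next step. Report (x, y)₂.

(-0.615, 1.479)

At (-3, -1/2): F = (-10.000, 26.000).
Jacobian J = [[2·x·y, x^2 + 1], [8·x - 2·y + 2, -2·x]].
At the point, J = [[3.000, 10.000], [-21.000, 6.000]] (det J = 228.000).
Solving J·Δ = −F gives Δ = (1.404, 0.579).
Then the next iterate is (x, y)₁ = (-1.596, 0.079).
Round to (-1.596, 0.079) and repeat: F = (-4.71977, 6.24903), J = [[-0.25217, 3.54722], [-10.926, 3.192]].
Δ = (0.981, 1.400), so (x, y)₂ = (-0.615, 1.479).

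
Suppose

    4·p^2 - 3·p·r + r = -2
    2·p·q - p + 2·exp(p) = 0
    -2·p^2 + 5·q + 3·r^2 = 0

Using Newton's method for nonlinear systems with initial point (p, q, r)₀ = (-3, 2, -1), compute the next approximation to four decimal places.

At (-3, 2, -1): F = (28.0000, -8.900426, -5.0000).
Jacobian J = [[8·p - 3·r, 0, -3·p + 1], [2·q + 2·exp(p) - 1, 2·p, 0], [-4·p, 5, 6·r]].
At the point, J = [[-21.0000, 0.0000, 10.0000], [3.099574, -6.0000, 0.0000], [12.0000, 5.0000, -6.0000]] (det J = 118.978707).
Solving J·Δ = −F gives Δ = (-2.2103, -2.6252, -7.4416).
Then the next iterate is (p, q, r)₁ = (-5.2103, -0.6252, -8.4416).

(-5.2103, -0.6252, -8.4416)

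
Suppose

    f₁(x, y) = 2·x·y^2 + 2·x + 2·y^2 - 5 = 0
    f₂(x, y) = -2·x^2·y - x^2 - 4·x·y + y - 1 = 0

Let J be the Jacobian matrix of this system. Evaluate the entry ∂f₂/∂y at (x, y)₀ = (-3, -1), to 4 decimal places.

-5.0000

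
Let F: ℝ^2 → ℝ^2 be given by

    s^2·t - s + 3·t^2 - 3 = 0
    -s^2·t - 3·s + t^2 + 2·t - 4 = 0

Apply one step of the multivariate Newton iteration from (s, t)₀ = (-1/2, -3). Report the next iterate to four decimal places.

At (-1/2, -3): F = (23.7500, 1.2500).
Jacobian J = [[2·s·t - 1, s^2 + 6·t], [-2·s·t - 3, -s^2 + 2·t + 2]].
At the point, J = [[2.0000, -17.7500], [-6.0000, -4.2500]] (det J = -115.0000).
Solving J·Δ = −F gives Δ = (-0.6848, 1.2609).
Then the next iterate is (s, t)₁ = (-1.1848, -1.7391).

(-1.1848, -1.7391)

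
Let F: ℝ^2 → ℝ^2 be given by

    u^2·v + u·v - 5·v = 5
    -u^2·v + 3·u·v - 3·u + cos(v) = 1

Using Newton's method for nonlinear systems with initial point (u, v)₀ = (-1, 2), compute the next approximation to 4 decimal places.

At (-1, 2): F = (-15.0000, -6.416147).
Jacobian J = [[2·u·v + v, u^2 + u - 5], [-2·u·v + 3·v - 3, -u^2 + 3·u - sin(v)]].
At the point, J = [[-2.0000, -5.0000], [7.0000, -4.909297]] (det J = 44.818595).
Solving J·Δ = −F gives Δ = (-0.9273, -2.6291).
Then the next iterate is (u, v)₁ = (-1.9273, -0.6291).

(-1.9273, -0.6291)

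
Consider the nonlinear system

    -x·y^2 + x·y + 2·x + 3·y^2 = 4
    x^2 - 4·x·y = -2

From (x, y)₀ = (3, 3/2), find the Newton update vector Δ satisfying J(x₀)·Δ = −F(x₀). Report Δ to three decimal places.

(-3.800, -0.583)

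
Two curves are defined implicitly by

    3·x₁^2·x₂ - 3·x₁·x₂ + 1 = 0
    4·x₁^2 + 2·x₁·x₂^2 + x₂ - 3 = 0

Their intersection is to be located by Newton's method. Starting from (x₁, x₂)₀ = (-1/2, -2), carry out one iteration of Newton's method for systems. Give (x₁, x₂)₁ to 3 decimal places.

(-0.510, -0.392)

At (-1/2, -2): F = (-3.500, -8.000).
Jacobian J = [[6·x₁·x₂ - 3·x₂, 3·x₁^2 - 3·x₁], [8·x₁ + 2·x₂^2, 4·x₁·x₂ + 1]].
At the point, J = [[12.000, 2.250], [4.000, 5.000]] (det J = 51.000).
Solving J·Δ = −F gives Δ = (-0.010, 1.608).
Then the next iterate is (x₁, x₂)₁ = (-0.510, -0.392).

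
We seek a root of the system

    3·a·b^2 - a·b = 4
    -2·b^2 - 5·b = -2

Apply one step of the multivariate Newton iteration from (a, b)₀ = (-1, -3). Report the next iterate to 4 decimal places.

At (-1, -3): F = (-34.0000, -1.0000).
Jacobian J = [[3·b^2 - b, 6·a·b - a], [0, -4·b - 5]].
At the point, J = [[30.0000, 19.0000], [0.0000, 7.0000]] (det J = 210.0000).
Solving J·Δ = −F gives Δ = (1.0429, 0.1429).
Then the next iterate is (a, b)₁ = (0.0429, -2.8571).

(0.0429, -2.8571)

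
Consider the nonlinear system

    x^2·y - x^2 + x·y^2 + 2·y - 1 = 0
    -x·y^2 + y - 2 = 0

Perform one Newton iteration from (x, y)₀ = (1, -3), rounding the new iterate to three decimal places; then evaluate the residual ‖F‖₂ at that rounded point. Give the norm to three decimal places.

73.517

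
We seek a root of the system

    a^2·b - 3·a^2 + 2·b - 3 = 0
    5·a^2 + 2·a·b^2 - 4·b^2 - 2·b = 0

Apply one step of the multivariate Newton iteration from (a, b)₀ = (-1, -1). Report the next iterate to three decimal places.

At (-1, -1): F = (-9.000, 1.000).
Jacobian J = [[2·a·b - 6·a, a^2 + 2], [10·a + 2·b^2, 4·a·b - 8·b - 2]].
At the point, J = [[8.000, 3.000], [-8.000, 10.000]] (det J = 104.000).
Solving J·Δ = −F gives Δ = (0.894, 0.615).
Then the next iterate is (a, b)₁ = (-0.106, -0.385).

(-0.106, -0.385)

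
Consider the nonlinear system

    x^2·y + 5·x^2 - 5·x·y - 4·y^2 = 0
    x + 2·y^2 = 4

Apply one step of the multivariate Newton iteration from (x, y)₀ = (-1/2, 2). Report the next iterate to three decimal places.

(-0.725, 1.591)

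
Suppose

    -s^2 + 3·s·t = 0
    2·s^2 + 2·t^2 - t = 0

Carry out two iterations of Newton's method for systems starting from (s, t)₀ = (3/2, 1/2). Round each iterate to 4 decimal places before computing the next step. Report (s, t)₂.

(0.4362, 0.1454)

At (3/2, 1/2): F = (0.0000, 4.5000).
Jacobian J = [[-2·s + 3·t, 3·s], [4·s, 4·t - 1]].
At the point, J = [[-1.5000, 4.5000], [6.0000, 1.0000]] (det J = -28.5000).
Solving J·Δ = −F gives Δ = (-0.7105, -0.2368).
Then the next iterate is (s, t)₁ = (0.7895, 0.2632).
Round to (0.7895, 0.2632) and repeat: F = (0.000079, 1.121969), J = [[-0.7894, 2.3685], [3.1580, 0.0528]].
Δ = (-0.3533, -0.1178), so (s, t)₂ = (0.4362, 0.1454).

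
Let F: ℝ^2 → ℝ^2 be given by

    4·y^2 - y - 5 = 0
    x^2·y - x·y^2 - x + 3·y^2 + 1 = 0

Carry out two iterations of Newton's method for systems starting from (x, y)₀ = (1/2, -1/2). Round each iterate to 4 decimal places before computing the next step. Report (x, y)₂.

(1.4287, -1.0151)

At (1/2, -1/2): F = (-3.5000, 1.0000).
Jacobian J = [[0, 8·y - 1], [2·x·y - y^2 - 1, x^2 - 2·x·y + 6·y]].
At the point, J = [[0.0000, -5.0000], [-1.7500, -2.2500]] (det J = -8.7500).
Solving J·Δ = −F gives Δ = (1.4714, -0.7000).
Then the next iterate is (x, y)₁ = (1.9714, -1.2000).
Round to (1.9714, -1.2000) and repeat: F = (1.9600, -4.153918), J = [[0.0000, -10.6000], [-7.171360, 1.417778]].
Δ = (-0.5427, 0.1849), so (x, y)₂ = (1.4287, -1.0151).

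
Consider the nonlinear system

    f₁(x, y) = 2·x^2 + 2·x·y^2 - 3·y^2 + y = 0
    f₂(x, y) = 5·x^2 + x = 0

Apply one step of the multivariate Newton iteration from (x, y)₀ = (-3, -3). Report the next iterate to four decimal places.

(-1.5517, -1.9580)

At (-3, -3): F = (-66.0000, 42.0000).
Jacobian J = [[4·x + 2·y^2, 4·x·y - 6·y + 1], [10·x + 1, 0]].
At the point, J = [[6.0000, 55.0000], [-29.0000, 0.0000]] (det J = 1595.0000).
Solving J·Δ = −F gives Δ = (1.4483, 1.0420).
Then the next iterate is (x, y)₁ = (-1.5517, -1.9580).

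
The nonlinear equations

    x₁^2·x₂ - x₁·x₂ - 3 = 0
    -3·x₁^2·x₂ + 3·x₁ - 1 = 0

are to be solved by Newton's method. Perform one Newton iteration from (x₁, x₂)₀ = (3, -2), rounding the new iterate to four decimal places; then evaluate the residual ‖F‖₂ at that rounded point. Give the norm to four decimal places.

19.3768

At (3, -2): F = (-15.0000, 62.0000).
Jacobian J = [[2·x₁·x₂ - x₂, x₁^2 - x₁], [-6·x₁·x₂ + 3, -3·x₁^2]].
At the point, J = [[-10.0000, 6.0000], [39.0000, -27.0000]] (det J = 36.0000).
Solving J·Δ = −F gives Δ = (-0.9167, 0.9722).
Then the next iterate is (x₁, x₂)₁ = (2.0833, -1.0278).
Re-evaluating at (2.0833, -1.0278): F = (-5.319579, 18.632284), so ‖F‖₂ = 19.3768.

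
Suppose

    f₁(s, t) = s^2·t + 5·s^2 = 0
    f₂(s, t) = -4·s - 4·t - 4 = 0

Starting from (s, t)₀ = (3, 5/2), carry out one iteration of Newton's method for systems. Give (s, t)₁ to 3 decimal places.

(2.750, -3.750)

At (3, 5/2): F = (67.500, -26.000).
Jacobian J = [[2·s·t + 10·s, s^2], [-4, -4]].
At the point, J = [[45.000, 9.000], [-4.000, -4.000]] (det J = -144.000).
Solving J·Δ = −F gives Δ = (-0.250, -6.250).
Then the next iterate is (s, t)₁ = (2.750, -3.750).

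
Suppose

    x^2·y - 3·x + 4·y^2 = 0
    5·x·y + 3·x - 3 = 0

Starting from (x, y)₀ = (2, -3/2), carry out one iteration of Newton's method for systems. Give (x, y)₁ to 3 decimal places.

At (2, -3/2): F = (-3.000, -12.000).
Jacobian J = [[2·x·y - 3, x^2 + 8·y], [5·y + 3, 5·x]].
At the point, J = [[-9.000, -8.000], [-4.500, 10.000]] (det J = -126.000).
Solving J·Δ = −F gives Δ = (-1.000, 0.750).
Then the next iterate is (x, y)₁ = (1.000, -0.750).

(1.000, -0.750)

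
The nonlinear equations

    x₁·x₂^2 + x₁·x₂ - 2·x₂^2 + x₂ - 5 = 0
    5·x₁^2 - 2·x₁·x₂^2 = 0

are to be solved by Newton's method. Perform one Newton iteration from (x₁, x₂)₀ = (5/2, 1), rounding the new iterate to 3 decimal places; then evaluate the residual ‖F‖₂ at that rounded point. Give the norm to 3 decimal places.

5.068

At (5/2, 1): F = (-1.000, 26.250).
Jacobian J = [[x₂^2 + x₂, 2·x₁·x₂ + x₁ - 4·x₂ + 1], [10·x₁ - 2·x₂^2, -4·x₁·x₂]].
At the point, J = [[2.000, 4.500], [23.000, -10.000]] (det J = -123.500).
Solving J·Δ = −F gives Δ = (-0.876, 0.611).
Then the next iterate is (x₁, x₂)₁ = (1.624, 1.611).
Re-evaluating at (1.624, 1.611): F = (-1.74858, 4.75728), so ‖F‖₂ = 5.068.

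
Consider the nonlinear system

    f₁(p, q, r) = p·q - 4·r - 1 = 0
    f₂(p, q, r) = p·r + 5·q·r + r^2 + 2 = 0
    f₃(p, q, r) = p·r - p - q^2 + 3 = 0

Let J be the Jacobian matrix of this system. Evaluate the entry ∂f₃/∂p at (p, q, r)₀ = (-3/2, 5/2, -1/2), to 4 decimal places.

∂f₃/∂p = r - 1.
At (-3/2, 5/2, -1/2) this is -1.5000.

-1.5000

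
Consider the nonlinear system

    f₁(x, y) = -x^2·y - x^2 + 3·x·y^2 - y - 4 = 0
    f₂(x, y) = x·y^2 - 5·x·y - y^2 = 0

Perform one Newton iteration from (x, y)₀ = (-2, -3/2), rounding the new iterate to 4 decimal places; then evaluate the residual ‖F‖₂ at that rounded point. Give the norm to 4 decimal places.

8.0947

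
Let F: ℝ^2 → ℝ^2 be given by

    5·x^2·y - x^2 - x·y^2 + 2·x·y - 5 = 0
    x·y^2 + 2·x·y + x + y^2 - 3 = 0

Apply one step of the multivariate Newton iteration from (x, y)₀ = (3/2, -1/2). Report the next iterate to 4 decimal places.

At (3/2, -1/2): F = (-14.7500, -2.3750).
Jacobian J = [[10·x·y - 2·x - y^2 + 2·y, 5·x^2 - 2·x·y + 2·x], [y^2 + 2·y + 1, 2·x·y + 2·x + 2·y]].
At the point, J = [[-11.7500, 15.7500], [0.2500, 0.5000]] (det J = -9.8125).
Solving J·Δ = −F gives Δ = (3.0605, 3.2197).
Then the next iterate is (x, y)₁ = (4.5605, 2.7197).

(4.5605, 2.7197)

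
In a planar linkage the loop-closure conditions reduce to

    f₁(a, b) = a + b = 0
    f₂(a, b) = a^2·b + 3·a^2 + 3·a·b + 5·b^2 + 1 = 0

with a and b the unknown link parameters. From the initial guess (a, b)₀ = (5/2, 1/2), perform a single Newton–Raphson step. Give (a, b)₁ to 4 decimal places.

At (5/2, 1/2): F = (3.0000, 27.8750).
Jacobian J = [[1, 1], [2·a·b + 6·a + 3·b, a^2 + 3·a + 10·b]].
At the point, J = [[1.0000, 1.0000], [19.0000, 18.7500]] (det J = -0.2500).
Solving J·Δ = −F gives Δ = (113.5000, -116.5000).
Then the next iterate is (a, b)₁ = (116.0000, -116.0000).

(116.0000, -116.0000)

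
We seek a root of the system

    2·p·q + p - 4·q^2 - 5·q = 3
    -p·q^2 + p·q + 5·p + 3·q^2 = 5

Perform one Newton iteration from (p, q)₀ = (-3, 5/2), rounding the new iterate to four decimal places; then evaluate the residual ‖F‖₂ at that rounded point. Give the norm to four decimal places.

At (-3, 5/2): F = (-58.5000, 10.0000).
Jacobian J = [[2·q + 1, 2·p - 8·q - 5], [-q^2 + q + 5, -2·p·q + p + 6·q]].
At the point, J = [[6.0000, -31.0000], [1.2500, 27.0000]] (det J = 200.7500).
Solving J·Δ = −F gives Δ = (6.3238, -0.6631).
Then the next iterate is (p, q)₁ = (3.3238, 1.8369).
Re-evaluating at (3.3238, 1.8369): F = (-10.146530, 16.631922), so ‖F‖₂ = 19.4826.

19.4826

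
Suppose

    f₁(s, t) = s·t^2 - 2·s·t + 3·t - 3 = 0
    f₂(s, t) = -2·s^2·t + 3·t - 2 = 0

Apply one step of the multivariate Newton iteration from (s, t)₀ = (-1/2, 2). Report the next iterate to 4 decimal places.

(-0.3125, 0.5000)

At (-1/2, 2): F = (3.0000, 3.0000).
Jacobian J = [[t^2 - 2·t, 2·s·t - 2·s + 3], [-4·s·t, -2·s^2 + 3]].
At the point, J = [[0.0000, 2.0000], [4.0000, 2.5000]] (det J = -8.0000).
Solving J·Δ = −F gives Δ = (0.1875, -1.5000).
Then the next iterate is (s, t)₁ = (-0.3125, 0.5000).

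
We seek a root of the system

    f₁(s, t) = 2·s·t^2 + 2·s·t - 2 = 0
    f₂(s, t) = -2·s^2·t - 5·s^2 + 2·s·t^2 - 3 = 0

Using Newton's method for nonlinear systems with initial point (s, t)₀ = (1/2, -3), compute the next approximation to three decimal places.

At (1/2, -3): F = (4.000, 6.250).
Jacobian J = [[2·t^2 + 2·t, 4·s·t + 2·s], [-4·s·t - 10·s + 2·t^2, -2·s^2 + 4·s·t]].
At the point, J = [[12.000, -5.000], [19.000, -6.500]] (det J = 17.000).
Solving J·Δ = −F gives Δ = (-0.309, 0.059).
Then the next iterate is (s, t)₁ = (0.191, -2.941).

(0.191, -2.941)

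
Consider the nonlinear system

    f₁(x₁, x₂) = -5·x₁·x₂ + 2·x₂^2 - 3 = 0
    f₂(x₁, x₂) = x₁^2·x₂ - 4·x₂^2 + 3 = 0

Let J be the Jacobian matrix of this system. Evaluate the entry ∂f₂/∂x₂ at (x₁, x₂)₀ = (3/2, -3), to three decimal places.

26.250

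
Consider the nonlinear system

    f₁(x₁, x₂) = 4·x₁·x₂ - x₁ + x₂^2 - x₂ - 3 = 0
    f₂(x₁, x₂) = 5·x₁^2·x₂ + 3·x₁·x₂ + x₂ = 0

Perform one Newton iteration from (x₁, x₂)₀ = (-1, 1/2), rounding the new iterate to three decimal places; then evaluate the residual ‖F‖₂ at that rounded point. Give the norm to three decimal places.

At (-1, 1/2): F = (-4.250, 1.500).
Jacobian J = [[4·x₂ - 1, 4·x₁ + 2·x₂ - 1], [10·x₁·x₂ + 3·x₂, 5·x₁^2 + 3·x₁ + 1]].
At the point, J = [[1.000, -4.000], [-3.500, 3.000]] (det J = -11.000).
Solving J·Δ = −F gives Δ = (-0.614, -1.216).
Then the next iterate is (x₁, x₂)₁ = (-1.614, -0.716).
Re-evaluating at (-1.614, -0.716): F = (4.46515, -6.57501), so ‖F‖₂ = 7.948.

7.948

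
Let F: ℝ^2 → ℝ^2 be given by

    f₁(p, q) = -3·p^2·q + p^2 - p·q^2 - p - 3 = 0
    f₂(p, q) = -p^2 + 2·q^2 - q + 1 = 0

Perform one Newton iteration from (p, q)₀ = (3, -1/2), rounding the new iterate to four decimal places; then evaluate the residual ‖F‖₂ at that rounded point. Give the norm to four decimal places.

3.4979

At (3, -1/2): F = (15.7500, -7.0000).
Jacobian J = [[-6·p·q + 2·p - q^2 - 1, -3·p^2 - 2·p·q], [-2·p, 4·q - 1]].
At the point, J = [[13.7500, -24.0000], [-6.0000, -3.0000]] (det J = -185.2500).
Solving J·Δ = −F gives Δ = (-1.1619, -0.0094).
Then the next iterate is (p, q)₁ = (1.8381, -0.5094).
Re-evaluating at (1.8381, -0.5094): F = (3.226740, -1.350235), so ‖F‖₂ = 3.4979.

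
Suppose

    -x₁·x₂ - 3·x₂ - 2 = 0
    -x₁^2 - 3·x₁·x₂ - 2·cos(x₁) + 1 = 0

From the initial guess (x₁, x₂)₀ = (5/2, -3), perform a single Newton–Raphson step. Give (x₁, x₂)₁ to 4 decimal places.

(3.3322, 0.0903)

At (5/2, -3): F = (14.5000, 18.852287).
Jacobian J = [[-x₂, -x₁ - 3], [-2·x₁ - 3·x₂ + 2·sin(x₁), -3·x₁]].
At the point, J = [[3.0000, -5.5000], [5.196944, -7.5000]] (det J = 6.083194).
Solving J·Δ = −F gives Δ = (0.8322, 3.0903).
Then the next iterate is (x₁, x₂)₁ = (3.3322, 0.0903).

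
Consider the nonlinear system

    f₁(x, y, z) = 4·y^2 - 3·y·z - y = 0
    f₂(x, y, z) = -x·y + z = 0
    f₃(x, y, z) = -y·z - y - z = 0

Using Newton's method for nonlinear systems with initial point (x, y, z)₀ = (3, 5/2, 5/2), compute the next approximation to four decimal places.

(2.0602, 1.0338, 0.7519)

At (3, 5/2, 5/2): F = (3.7500, -5.0000, -11.2500).
Jacobian J = [[0, 8·y - 3·z - 1, -3·y], [-y, -x, 1], [0, -z - 1, -y - 1]].
At the point, J = [[0.0000, 11.5000, -7.5000], [-2.5000, -3.0000, 1.0000], [0.0000, -3.5000, -3.5000]] (det J = -166.2500).
Solving J·Δ = −F gives Δ = (-0.9398, -1.4662, -1.7481).
Then the next iterate is (x, y, z)₁ = (2.0602, 1.0338, 0.7519).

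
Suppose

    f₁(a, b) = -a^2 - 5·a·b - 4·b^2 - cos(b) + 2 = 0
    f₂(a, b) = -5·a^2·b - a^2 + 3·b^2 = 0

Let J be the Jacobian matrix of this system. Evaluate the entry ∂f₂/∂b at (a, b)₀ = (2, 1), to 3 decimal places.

-14.000

∂f₂/∂b = -5·a^2 + 6·b.
At (2, 1) this is -14.000.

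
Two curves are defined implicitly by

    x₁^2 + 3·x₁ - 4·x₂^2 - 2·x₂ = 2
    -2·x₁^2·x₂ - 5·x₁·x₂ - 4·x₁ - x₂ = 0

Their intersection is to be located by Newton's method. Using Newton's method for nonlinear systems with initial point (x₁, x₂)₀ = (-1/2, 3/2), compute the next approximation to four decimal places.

(-0.2115, 0.4519)

At (-1/2, 3/2): F = (-15.2500, 3.5000).
Jacobian J = [[2·x₁ + 3, -8·x₂ - 2], [-4·x₁·x₂ - 5·x₂ - 4, -2·x₁^2 - 5·x₁ - 1]].
At the point, J = [[2.0000, -14.0000], [-8.5000, 1.0000]] (det J = -117.0000).
Solving J·Δ = −F gives Δ = (0.2885, -1.0481).
Then the next iterate is (x₁, x₂)₁ = (-0.2115, 0.4519).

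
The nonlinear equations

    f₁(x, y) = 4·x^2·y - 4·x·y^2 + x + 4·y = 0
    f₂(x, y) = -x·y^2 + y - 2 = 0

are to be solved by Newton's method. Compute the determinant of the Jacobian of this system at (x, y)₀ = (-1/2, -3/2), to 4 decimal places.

J = [[8·x·y - 4·y^2 + 1, 4·x^2 - 8·x·y + 4], [-y^2, -2·x·y + 1]].
At the point, J = [[-2.0000, -1.0000], [-2.2500, -0.5000]].
det J = -1.2500.

-1.2500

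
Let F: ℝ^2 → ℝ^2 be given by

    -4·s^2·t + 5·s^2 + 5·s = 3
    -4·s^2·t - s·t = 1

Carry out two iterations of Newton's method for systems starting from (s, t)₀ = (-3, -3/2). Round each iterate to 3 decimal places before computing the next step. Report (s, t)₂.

At (-3, -3/2): F = (81.000, 48.500).
Jacobian J = [[-8·s·t + 10·s + 5, -4·s^2], [-8·s·t - t, -4·s^2 - s]].
At the point, J = [[-61.000, -36.000], [-34.500, -33.000]] (det J = 771.000).
Solving J·Δ = −F gives Δ = (1.202, 0.213).
Then the next iterate is (s, t)₁ = (-1.798, -1.287).
Round to (-1.798, -1.287) and repeat: F = (20.81649, 13.32845), J = [[-31.49221, -12.93122], [-17.22521, -11.13322]].
Δ = (0.465, 0.478), so (s, t)₂ = (-1.333, -0.809).

(-1.333, -0.809)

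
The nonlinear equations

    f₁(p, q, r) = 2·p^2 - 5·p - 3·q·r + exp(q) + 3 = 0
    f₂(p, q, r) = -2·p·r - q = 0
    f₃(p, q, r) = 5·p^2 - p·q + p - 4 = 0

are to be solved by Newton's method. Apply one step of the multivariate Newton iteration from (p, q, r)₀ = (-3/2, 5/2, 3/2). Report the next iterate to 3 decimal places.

At (-3/2, 5/2, 3/2): F = (15.93249, 2.000, 9.500).
Jacobian J = [[4·p - 5, -3·r + exp(q), -3·q], [-2·r, -1, -2·p], [10·p - q + 1, -p, 0]].
At the point, J = [[-11.000, 7.68249, -7.500], [-3.000, -1.000, 3.000], [-16.500, 1.500, 0.000]] (det J = -173.28345).
Solving J·Δ = −F gives Δ = (0.309, -2.937, -1.337).
Then the next iterate is (p, q, r)₁ = (-1.191, -0.437, 0.163).

(-1.191, -0.437, 0.163)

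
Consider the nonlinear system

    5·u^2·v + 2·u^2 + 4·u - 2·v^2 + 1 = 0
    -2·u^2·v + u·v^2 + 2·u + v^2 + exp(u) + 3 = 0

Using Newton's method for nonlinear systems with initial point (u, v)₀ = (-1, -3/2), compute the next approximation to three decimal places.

(-2.490, 1.714)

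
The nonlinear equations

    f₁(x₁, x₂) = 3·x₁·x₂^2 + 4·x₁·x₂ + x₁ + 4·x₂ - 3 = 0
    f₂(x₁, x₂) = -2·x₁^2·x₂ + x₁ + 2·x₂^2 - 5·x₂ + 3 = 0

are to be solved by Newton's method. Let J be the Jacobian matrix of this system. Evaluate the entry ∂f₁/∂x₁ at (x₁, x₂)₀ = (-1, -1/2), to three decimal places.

-0.250

∂f₁/∂x₁ = 3·x₂^2 + 4·x₂ + 1.
At (-1, -1/2) this is -0.250.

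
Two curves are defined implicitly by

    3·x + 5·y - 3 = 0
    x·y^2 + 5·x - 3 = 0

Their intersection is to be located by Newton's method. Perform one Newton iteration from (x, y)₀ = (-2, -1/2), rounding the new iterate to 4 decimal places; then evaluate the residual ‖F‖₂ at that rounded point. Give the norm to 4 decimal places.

1.9667

At (-2, -1/2): F = (-11.5000, -13.5000).
Jacobian J = [[3, 5], [y^2 + 5, 2·x·y]].
At the point, J = [[3.0000, 5.0000], [5.2500, 2.0000]] (det J = -20.2500).
Solving J·Δ = −F gives Δ = (2.1975, 0.9815).
Then the next iterate is (x, y)₁ = (0.1975, 0.4815).
Re-evaluating at (0.1975, 0.4815): F = (0.0000, -1.966711), so ‖F‖₂ = 1.9667.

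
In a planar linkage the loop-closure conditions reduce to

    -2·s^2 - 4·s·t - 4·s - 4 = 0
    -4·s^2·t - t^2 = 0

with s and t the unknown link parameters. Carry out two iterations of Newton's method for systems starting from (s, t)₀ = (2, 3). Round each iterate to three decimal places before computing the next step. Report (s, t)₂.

(0.622, 11.072)

At (2, 3): F = (-44.000, -57.000).
Jacobian J = [[-4·s - 4·t - 4, -4·s], [-8·s·t, -4·s^2 - 2·t]].
At the point, J = [[-24.000, -8.000], [-48.000, -22.000]] (det J = 144.000).
Solving J·Δ = −F gives Δ = (-3.556, 5.167).
Then the next iterate is (s, t)₁ = (-1.556, 8.167).
Round to (-1.556, 8.167) and repeat: F = (48.21314, -145.79356), J = [[-30.444, 6.224], [101.66282, -26.01854]].
Δ = (2.178, 2.905), so (s, t)₂ = (0.622, 11.072).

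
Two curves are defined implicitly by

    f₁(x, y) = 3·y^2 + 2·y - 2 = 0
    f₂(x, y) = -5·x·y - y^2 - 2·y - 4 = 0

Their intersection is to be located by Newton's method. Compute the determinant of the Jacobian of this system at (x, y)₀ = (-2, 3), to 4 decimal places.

J = [[0, 6·y + 2], [-5·y, -5·x - 2·y - 2]].
At the point, J = [[0.0000, 20.0000], [-15.0000, 2.0000]].
det J = 300.0000.

300.0000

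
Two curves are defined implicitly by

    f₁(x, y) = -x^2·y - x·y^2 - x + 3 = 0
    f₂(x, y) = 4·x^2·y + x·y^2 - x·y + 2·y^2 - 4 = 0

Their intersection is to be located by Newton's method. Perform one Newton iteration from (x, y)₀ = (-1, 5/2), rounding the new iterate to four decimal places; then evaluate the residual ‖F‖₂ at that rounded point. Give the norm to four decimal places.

At (-1, 5/2): F = (7.7500, 14.7500).
Jacobian J = [[-2·x·y - y^2 - 1, -x^2 - 2·x·y], [8·x·y + y^2 - y, 4·x^2 + 2·x·y - x + 4·y]].
At the point, J = [[-2.2500, 4.0000], [-16.2500, 10.0000]] (det J = 42.5000).
Solving J·Δ = −F gives Δ = (-0.4353, -2.1824).
Then the next iterate is (x, y)₁ = (-1.4353, 0.3176).
Re-evaluating at (-1.4353, 0.3176): F = (3.925795, -0.870054), so ‖F‖₂ = 4.0211.

4.0211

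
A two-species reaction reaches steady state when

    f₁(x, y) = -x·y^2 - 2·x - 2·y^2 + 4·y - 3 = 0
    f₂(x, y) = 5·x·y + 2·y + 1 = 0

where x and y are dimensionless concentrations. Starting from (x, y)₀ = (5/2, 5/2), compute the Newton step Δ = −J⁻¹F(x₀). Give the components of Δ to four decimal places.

At (5/2, 5/2): F = (-26.1250, 37.2500).
Jacobian J = [[-y^2 - 2, -2·x·y - 4·y + 4], [5·y, 5·x + 2]].
At the point, J = [[-8.2500, -18.5000], [12.5000, 14.5000]] (det J = 111.6250).
Solving J·Δ = −F gives Δ = (-2.7800, -0.1725).

(-2.7800, -0.1725)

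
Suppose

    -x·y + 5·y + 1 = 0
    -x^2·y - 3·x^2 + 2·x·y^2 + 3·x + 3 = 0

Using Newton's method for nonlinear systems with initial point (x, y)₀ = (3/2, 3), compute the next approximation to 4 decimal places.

At (3/2, 3): F = (11.5000, 21.0000).
Jacobian J = [[-y, -x + 5], [-2·x·y - 6·x + 2·y^2 + 3, -x^2 + 4·x·y]].
At the point, J = [[-3.0000, 3.5000], [3.0000, 15.7500]] (det J = -57.7500).
Solving J·Δ = −F gives Δ = (1.8636, -1.6883).
Then the next iterate is (x, y)₁ = (3.3636, 1.3117).

(3.3636, 1.3117)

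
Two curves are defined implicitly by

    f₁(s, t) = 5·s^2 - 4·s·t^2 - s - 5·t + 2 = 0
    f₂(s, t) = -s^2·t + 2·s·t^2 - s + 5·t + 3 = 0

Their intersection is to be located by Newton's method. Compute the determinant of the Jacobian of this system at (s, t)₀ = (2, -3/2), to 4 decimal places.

J = [[10·s - 4·t^2 - 1, -8·s·t - 5], [-2·s·t + 2·t^2 - 1, -s^2 + 4·s·t + 5]].
At the point, J = [[10.0000, 19.0000], [9.5000, -11.0000]].
det J = -290.5000.

-290.5000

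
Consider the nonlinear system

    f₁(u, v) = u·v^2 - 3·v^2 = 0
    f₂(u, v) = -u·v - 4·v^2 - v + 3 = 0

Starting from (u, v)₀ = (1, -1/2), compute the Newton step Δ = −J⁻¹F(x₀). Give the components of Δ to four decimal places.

At (1, -1/2): F = (-0.5000, 3.0000).
Jacobian J = [[v^2, 2·u·v - 6·v], [-v, -u - 8·v - 1]].
At the point, J = [[0.2500, 2.0000], [0.5000, 2.0000]] (det J = -0.5000).
Solving J·Δ = −F gives Δ = (-14.0000, 2.0000).

(-14.0000, 2.0000)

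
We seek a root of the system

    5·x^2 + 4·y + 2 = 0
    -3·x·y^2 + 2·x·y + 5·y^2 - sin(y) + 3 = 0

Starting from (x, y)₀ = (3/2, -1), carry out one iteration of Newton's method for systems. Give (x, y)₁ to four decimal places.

(1.3058, -2.5842)

At (3/2, -1): F = (9.2500, 1.341471).
Jacobian J = [[10·x, 4], [-3·y^2 + 2·y, -6·x·y + 2·x + 10·y - cos(y)]].
At the point, J = [[15.0000, 4.0000], [-5.0000, 1.459698]] (det J = 41.895465).
Solving J·Δ = −F gives Δ = (-0.1942, -1.5842).
Then the next iterate is (x, y)₁ = (1.3058, -2.5842).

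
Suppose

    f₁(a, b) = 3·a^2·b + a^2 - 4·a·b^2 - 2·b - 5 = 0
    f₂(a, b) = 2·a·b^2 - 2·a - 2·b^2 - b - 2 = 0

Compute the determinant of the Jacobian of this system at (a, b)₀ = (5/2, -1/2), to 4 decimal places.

54.1250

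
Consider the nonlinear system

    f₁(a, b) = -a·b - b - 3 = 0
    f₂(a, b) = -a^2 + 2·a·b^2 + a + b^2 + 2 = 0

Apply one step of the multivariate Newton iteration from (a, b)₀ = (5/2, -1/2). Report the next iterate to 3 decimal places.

At (5/2, -1/2): F = (-1.250, -0.250).
Jacobian J = [[-b, -a - 1], [-2·a + 2·b^2 + 1, 4·a·b + 2·b]].
At the point, J = [[0.500, -3.500], [-3.500, -6.000]] (det J = -15.250).
Solving J·Δ = −F gives Δ = (0.434, -0.295).
Then the next iterate is (a, b)₁ = (2.934, -0.795).

(2.934, -0.795)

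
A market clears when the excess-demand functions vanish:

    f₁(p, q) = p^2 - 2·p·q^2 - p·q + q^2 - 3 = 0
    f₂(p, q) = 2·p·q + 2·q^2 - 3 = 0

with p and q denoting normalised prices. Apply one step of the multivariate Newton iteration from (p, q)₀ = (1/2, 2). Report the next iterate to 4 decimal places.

At (1/2, 2): F = (-3.7500, 7.0000).
Jacobian J = [[2·p - 2·q^2 - q, -4·p·q - p + 2·q], [2·q, 2·p + 4·q]].
At the point, J = [[-9.0000, -0.5000], [4.0000, 9.0000]] (det J = -79.0000).
Solving J·Δ = −F gives Δ = (-0.3829, -0.6076).
Then the next iterate is (p, q)₁ = (0.1171, 1.3924).

(0.1171, 1.3924)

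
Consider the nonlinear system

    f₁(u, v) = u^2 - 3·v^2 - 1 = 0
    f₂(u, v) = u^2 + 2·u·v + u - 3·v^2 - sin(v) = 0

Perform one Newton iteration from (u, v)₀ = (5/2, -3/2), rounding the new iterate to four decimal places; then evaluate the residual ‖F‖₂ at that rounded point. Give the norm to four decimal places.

At (5/2, -3/2): F = (-1.5000, -4.502505).
Jacobian J = [[2·u, -6·v], [2·u + 2·v + 1, 2·u - 6·v - cos(v)]].
At the point, J = [[5.0000, 9.0000], [3.0000, 13.929263]] (det J = 42.646314).
Solving J·Δ = −F gives Δ = (-0.4603, 0.4224).
Then the next iterate is (u, v)₁ = (2.0397, -1.0776).
Re-evaluating at (2.0397, -1.0776): F = (-0.323289, -0.798727), so ‖F‖₂ = 0.8617.

0.8617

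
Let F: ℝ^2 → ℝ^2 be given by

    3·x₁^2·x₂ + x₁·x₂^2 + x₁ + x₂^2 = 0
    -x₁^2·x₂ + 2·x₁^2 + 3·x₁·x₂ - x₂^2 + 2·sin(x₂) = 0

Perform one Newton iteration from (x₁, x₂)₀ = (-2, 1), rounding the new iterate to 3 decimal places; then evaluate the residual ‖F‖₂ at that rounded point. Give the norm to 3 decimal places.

2.592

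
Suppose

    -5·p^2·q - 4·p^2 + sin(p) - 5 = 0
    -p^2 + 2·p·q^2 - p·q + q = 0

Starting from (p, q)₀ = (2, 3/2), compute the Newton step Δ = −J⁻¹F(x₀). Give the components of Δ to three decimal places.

At (2, 3/2): F = (-50.09070, 3.500).
Jacobian J = [[-10·p·q - 8·p + cos(p), -5·p^2], [-2·p + 2·q^2 - q, 4·p·q - p + 1]].
At the point, J = [[-46.41615, -20.000], [-1.000, 11.000]] (det J = -530.57762).
Solving J·Δ = −F gives Δ = (-0.907, -0.401).

(-0.907, -0.401)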